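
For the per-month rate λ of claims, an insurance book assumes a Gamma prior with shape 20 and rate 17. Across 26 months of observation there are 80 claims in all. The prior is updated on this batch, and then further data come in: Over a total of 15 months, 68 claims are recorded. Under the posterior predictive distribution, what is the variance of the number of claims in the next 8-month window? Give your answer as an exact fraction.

22176/841

Total count 80 over total exposure 26 months.
After the first batch: Gamma(20 + 80, 17 + 26) = Gamma(100, 43).
Total count 68 over total exposure 15 months.
After the second batch: Gamma(100 + 68, 43 + 15) = Gamma(168, 58).
The posterior predictive for a window of length T is Negative Binomial with variance T·α'·(β'+T)/β'² = 8·168·66/3364 = 22176/841.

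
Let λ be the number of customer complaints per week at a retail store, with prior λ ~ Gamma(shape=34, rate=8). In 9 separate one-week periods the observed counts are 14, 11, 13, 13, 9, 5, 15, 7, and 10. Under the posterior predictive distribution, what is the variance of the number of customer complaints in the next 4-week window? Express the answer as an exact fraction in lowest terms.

Total count: 14 + 11 + 13 + 13 + 9 + 5 + 15 + 7 + 10 = 97.
Total exposure: 9 weeks.
Gamma(α, β) with Poisson data over total exposure Σt gives posterior Gamma(α+Σx, β+Σt) = Gamma(131, 17).
The posterior predictive for a window of length T is Negative Binomial with variance T·α'·(β'+T)/β'² = 4·131·21/289 = 11004/289.

11004/289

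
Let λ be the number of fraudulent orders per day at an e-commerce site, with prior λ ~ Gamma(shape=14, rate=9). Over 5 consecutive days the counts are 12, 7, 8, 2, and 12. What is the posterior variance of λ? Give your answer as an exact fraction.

55/196

Total count: 12 + 7 + 8 + 2 + 12 = 41.
Total exposure: 5 days.
Conjugate update: add total count to the shape and total exposure to the rate, giving Gamma(55, 14).
Posterior variance = α'/β'² = 55/196.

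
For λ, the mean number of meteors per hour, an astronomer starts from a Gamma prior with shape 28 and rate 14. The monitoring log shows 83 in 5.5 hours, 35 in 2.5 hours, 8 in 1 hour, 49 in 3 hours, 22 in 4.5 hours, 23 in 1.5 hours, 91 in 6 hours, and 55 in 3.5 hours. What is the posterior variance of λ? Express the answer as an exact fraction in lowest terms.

1576/6889

Total count: 83 + 35 + 8 + 49 + 22 + 23 + 91 + 55 = 366.
Total exposure: 5.5 + 2.5 + 1 + 3 + 4.5 + 1.5 + 6 + 3.5 = 27.5 hours.
Conjugate update: add total count to the shape and total exposure to the rate, giving Gamma(394, 83/2).
Posterior variance = α'/β'² = 394/(6889/4) = 1576/6889.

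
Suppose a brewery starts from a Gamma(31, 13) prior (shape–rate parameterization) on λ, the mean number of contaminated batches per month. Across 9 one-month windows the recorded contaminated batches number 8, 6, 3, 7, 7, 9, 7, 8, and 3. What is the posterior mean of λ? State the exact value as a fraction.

89/22

Total count: 8 + 6 + 3 + 7 + 7 + 9 + 7 + 8 + 3 = 58.
Total exposure: 9 months.
Posterior: α' = 31 + 58 = 89, β' = 13 + 9 = 22.
Posterior mean = α'/β' = 89/22.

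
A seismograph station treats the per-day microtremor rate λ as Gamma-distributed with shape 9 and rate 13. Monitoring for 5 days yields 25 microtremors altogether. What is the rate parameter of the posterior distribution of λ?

Total count 25 over total exposure 5 days.
Posterior: α' = 9 + 25 = 34, β' = 13 + 5 = 18.

18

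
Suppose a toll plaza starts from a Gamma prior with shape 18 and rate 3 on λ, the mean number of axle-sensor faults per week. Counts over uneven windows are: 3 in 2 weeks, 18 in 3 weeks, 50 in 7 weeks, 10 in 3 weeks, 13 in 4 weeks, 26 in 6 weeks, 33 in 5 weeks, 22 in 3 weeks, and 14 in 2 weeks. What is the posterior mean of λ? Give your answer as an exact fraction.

Total count: 3 + 18 + 50 + 10 + 13 + 26 + 33 + 22 + 14 = 189.
Total exposure: 2 + 3 + 7 + 3 + 4 + 6 + 5 + 3 + 2 = 35 weeks.
Gamma(α, β) with Poisson data over total exposure Σt gives posterior Gamma(α+Σx, β+Σt) = Gamma(207, 38).
Posterior mean = α'/β' = 207/38.

207/38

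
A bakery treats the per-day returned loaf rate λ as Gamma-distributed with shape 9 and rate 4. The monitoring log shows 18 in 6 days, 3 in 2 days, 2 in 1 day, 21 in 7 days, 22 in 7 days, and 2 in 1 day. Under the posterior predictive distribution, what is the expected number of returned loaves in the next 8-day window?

22

Total count: 18 + 3 + 2 + 21 + 22 + 2 = 68.
Total exposure: 6 + 2 + 1 + 7 + 7 + 1 = 24 days.
The Gamma prior is conjugate for the Poisson rate, so λ | data ~ Gamma(9+68, 4+24) = Gamma(77, 28).
Predictive mean over an 8-day window = T·E[λ|data] = 8·77/28 = 22.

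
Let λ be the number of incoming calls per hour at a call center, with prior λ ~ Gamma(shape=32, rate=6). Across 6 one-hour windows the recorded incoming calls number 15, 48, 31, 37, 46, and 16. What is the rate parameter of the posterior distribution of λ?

12

Total count: 15 + 48 + 31 + 37 + 46 + 16 = 193.
Total exposure: 6 hours.
Posterior: α' = 32 + 193 = 225, β' = 6 + 6 = 12.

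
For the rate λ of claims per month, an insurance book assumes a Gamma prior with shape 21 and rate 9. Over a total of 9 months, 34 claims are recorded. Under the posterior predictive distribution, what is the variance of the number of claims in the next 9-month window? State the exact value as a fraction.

165/4

Total count 34 over total exposure 9 months.
Conjugate update: add total count to the shape and total exposure to the rate, giving Gamma(55, 18).
The posterior predictive for a window of length T is Negative Binomial with variance T·α'·(β'+T)/β'² = 9·55·27/324 = 165/4.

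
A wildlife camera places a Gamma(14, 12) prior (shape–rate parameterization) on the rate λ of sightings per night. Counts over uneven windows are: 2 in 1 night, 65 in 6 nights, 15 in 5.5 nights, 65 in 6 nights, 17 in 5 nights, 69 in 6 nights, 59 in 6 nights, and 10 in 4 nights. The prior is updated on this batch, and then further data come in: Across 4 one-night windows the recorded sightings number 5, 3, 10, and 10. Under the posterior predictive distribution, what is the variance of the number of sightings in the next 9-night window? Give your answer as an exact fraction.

Total count: 2 + 65 + 15 + 65 + 17 + 69 + 59 + 10 = 302.
Total exposure: 1 + 6 + 5.5 + 6 + 5 + 6 + 6 + 4 = 39.5 nights.
After the first batch: Gamma(14 + 302, 12 + 39.5) = Gamma(316, 103/2).
Total count: 5 + 3 + 10 + 10 = 28.
Total exposure: 4 nights.
After the second batch: Gamma(316 + 28, 103/2 + 4) = Gamma(344, 111/2).
The posterior predictive for a window of length T is Negative Binomial with variance T·α'·(β'+T)/β'² = 9·344·(129/2)/(12321/4) = 88752/1369.

88752/1369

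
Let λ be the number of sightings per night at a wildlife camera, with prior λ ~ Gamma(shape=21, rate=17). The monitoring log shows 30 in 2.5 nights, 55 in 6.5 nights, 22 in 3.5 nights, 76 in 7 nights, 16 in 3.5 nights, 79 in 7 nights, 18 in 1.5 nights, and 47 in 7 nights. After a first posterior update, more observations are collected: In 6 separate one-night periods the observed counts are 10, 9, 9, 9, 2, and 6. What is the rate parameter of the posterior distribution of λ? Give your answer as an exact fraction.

123/2

Total count: 30 + 55 + 22 + 76 + 16 + 79 + 18 + 47 = 343.
Total exposure: 2.5 + 6.5 + 3.5 + 7 + 3.5 + 7 + 1.5 + 7 = 38.5 nights.
After the first batch: Gamma(21 + 343, 17 + 38.5) = Gamma(364, 111/2).
Total count: 10 + 9 + 9 + 9 + 2 + 6 = 45.
Total exposure: 6 nights.
After the second batch: Gamma(364 + 45, 111/2 + 6) = Gamma(409, 123/2).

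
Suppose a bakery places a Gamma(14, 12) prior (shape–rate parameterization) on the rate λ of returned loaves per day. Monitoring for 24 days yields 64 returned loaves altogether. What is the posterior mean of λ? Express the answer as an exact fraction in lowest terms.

Total count 64 over total exposure 24 days.
Conjugate update: add total count to the shape and total exposure to the rate, giving Gamma(78, 36).
Posterior mean = α'/β' = 78/36 = 13/6.

13/6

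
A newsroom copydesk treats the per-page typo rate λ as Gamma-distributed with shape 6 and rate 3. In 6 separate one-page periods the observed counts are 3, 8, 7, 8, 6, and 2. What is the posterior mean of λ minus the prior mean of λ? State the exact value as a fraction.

22/9

Total count: 3 + 8 + 7 + 8 + 6 + 2 = 34.
Total exposure: 6 pages.
By Gamma–Poisson conjugacy, the posterior is Gamma(α + Σx, β + Σt) = Gamma(6 + 34, 3 + 6) = Gamma(40, 9).
Posterior mean = 40/9 = 40/9; prior mean = 6/3 = 2. Difference = 40/9 − 2 = 22/9.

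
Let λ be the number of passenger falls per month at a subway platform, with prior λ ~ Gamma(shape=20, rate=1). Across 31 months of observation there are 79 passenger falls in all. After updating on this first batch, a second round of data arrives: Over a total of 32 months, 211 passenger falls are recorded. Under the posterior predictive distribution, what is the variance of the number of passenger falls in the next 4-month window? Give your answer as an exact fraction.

Total count 79 over total exposure 31 months.
After the first batch: Gamma(20 + 79, 1 + 31) = Gamma(99, 32).
Total count 211 over total exposure 32 months.
After the second batch: Gamma(99 + 211, 32 + 32) = Gamma(310, 64).
The posterior predictive for a window of length T is Negative Binomial with variance T·α'·(β'+T)/β'² = 4·310·68/4096 = 2635/128.

2635/128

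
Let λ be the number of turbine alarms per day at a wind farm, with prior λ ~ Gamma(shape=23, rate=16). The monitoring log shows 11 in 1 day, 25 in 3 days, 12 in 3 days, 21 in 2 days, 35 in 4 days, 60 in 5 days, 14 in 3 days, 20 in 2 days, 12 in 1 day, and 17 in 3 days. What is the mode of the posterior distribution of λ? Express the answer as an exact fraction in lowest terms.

Total count: 11 + 25 + 12 + 21 + 35 + 60 + 14 + 20 + 12 + 17 = 227.
Total exposure: 1 + 3 + 3 + 2 + 4 + 5 + 3 + 2 + 1 + 3 = 27 days.
Gamma(α, β) with Poisson data over total exposure Σt gives posterior Gamma(α+Σx, β+Σt) = Gamma(250, 43).
Posterior mode = (α'−1)/β' = 249/43.

249/43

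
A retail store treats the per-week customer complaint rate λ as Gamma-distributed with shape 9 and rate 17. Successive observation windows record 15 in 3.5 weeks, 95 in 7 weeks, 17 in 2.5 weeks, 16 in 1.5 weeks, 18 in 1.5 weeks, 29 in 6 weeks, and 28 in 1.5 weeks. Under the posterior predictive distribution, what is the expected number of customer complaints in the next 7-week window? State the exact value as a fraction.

3178/81

Total count: 15 + 95 + 17 + 16 + 18 + 29 + 28 = 218.
Total exposure: 3.5 + 7 + 2.5 + 1.5 + 1.5 + 6 + 1.5 = 23.5 weeks.
Gamma(α, β) with Poisson data over total exposure Σt gives posterior Gamma(α+Σx, β+Σt) = Gamma(227, 81/2).
Predictive mean over a 7-week window = T·E[λ|data] = 7·227/(81/2) = 3178/81.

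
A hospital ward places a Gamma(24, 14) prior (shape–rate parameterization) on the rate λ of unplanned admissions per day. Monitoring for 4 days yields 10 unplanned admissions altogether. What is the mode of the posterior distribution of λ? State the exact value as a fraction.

11/6

Total count 10 over total exposure 4 days.
The Gamma prior is conjugate for the Poisson rate, so λ | data ~ Gamma(24+10, 14+4) = Gamma(34, 18).
Posterior mode = (α'−1)/β' = 33/18 = 11/6.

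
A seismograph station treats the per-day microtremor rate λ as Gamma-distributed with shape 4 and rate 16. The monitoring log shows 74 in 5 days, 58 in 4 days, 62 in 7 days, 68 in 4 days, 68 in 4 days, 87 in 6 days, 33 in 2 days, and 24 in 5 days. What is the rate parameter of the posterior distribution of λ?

53

Total count: 74 + 58 + 62 + 68 + 68 + 87 + 33 + 24 = 474.
Total exposure: 5 + 4 + 7 + 4 + 4 + 6 + 2 + 5 = 37 days.
By Gamma–Poisson conjugacy, the posterior is Gamma(α + Σx, β + Σt) = Gamma(4 + 474, 16 + 37) = Gamma(478, 53).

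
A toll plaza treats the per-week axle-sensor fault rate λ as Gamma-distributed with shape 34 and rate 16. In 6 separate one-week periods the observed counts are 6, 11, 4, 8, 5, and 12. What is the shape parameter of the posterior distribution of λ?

Total count: 6 + 11 + 4 + 8 + 5 + 12 = 46.
Total exposure: 6 weeks.
The Gamma prior is conjugate for the Poisson rate, so λ | data ~ Gamma(34+46, 16+6) = Gamma(80, 22).

80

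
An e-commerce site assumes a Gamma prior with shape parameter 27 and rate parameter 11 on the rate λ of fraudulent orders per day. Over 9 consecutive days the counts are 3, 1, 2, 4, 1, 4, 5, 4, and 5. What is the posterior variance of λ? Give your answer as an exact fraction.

Total count: 3 + 1 + 2 + 4 + 1 + 4 + 5 + 4 + 5 = 29.
Total exposure: 9 days.
The Gamma prior is conjugate for the Poisson rate, so λ | data ~ Gamma(27+29, 11+9) = Gamma(56, 20).
Posterior variance = α'/β'² = 56/400 = 7/50.

7/50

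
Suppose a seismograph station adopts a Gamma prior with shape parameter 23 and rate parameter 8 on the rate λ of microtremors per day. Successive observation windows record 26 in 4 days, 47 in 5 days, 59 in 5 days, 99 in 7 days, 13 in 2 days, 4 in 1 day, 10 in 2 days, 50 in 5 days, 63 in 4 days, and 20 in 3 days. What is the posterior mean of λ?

9

Total count: 26 + 47 + 59 + 99 + 13 + 4 + 10 + 50 + 63 + 20 = 391.
Total exposure: 4 + 5 + 5 + 7 + 2 + 1 + 2 + 5 + 4 + 3 = 38 days.
By Gamma–Poisson conjugacy, the posterior is Gamma(α + Σx, β + Σt) = Gamma(23 + 391, 8 + 38) = Gamma(414, 46).
Posterior mean = α'/β' = 414/46 = 9.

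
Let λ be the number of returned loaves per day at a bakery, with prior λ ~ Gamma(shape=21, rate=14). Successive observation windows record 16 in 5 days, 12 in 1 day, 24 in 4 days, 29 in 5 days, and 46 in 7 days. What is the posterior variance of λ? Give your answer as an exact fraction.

37/324

Total count: 16 + 12 + 24 + 29 + 46 = 127.
Total exposure: 5 + 1 + 4 + 5 + 7 = 22 days.
Conjugate update: add total count to the shape and total exposure to the rate, giving Gamma(148, 36).
Posterior variance = α'/β'² = 148/1296 = 37/324.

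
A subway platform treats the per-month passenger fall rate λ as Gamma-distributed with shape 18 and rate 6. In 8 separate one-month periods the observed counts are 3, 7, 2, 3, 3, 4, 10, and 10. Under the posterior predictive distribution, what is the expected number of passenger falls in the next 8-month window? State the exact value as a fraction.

Total count: 3 + 7 + 2 + 3 + 3 + 4 + 10 + 10 = 42.
Total exposure: 8 months.
Posterior: α' = 18 + 42 = 60, β' = 6 + 8 = 14.
Predictive mean over an 8-month window = T·E[λ|data] = 8·60/14 = 240/7.

240/7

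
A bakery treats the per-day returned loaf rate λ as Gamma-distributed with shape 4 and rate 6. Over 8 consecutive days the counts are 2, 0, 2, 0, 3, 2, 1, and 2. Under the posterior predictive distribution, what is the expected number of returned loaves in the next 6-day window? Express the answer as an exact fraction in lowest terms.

48/7

Total count: 2 + 0 + 2 + 0 + 3 + 2 + 1 + 2 = 12.
Total exposure: 8 days.
Gamma(α, β) with Poisson data over total exposure Σt gives posterior Gamma(α+Σx, β+Σt) = Gamma(16, 14).
Predictive mean over a 6-day window = T·E[λ|data] = 6·16/14 = 48/7.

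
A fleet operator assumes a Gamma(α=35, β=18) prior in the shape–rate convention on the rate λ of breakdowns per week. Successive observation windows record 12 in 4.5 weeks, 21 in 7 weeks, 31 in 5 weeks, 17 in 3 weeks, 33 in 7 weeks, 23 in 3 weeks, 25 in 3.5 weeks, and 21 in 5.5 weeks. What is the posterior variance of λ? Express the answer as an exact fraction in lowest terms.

Total count: 12 + 21 + 31 + 17 + 33 + 23 + 25 + 21 = 183.
Total exposure: 4.5 + 7 + 5 + 3 + 7 + 3 + 3.5 + 5.5 = 38.5 weeks.
Conjugate update: add total count to the shape and total exposure to the rate, giving Gamma(218, 113/2).
Posterior variance = α'/β'² = 218/(12769/4) = 872/12769.

872/12769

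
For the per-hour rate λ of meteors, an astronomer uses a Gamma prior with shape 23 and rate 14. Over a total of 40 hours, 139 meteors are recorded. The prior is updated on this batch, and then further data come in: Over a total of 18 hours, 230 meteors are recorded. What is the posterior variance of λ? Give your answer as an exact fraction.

Total count 139 over total exposure 40 hours.
After the first batch: Gamma(23 + 139, 14 + 40) = Gamma(162, 54).
Total count 230 over total exposure 18 hours.
After the second batch: Gamma(162 + 230, 54 + 18) = Gamma(392, 72).
Posterior variance = α'/β'² = 392/5184 = 49/648.

49/648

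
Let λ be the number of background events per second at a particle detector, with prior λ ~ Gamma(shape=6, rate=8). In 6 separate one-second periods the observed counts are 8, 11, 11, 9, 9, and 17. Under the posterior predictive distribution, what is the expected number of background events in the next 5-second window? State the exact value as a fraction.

Total count: 8 + 11 + 11 + 9 + 9 + 17 = 65.
Total exposure: 6 seconds.
By Gamma–Poisson conjugacy, the posterior is Gamma(α + Σx, β + Σt) = Gamma(6 + 65, 8 + 6) = Gamma(71, 14).
Predictive mean over a 5-second window = T·E[λ|data] = 5·71/14 = 355/14.

355/14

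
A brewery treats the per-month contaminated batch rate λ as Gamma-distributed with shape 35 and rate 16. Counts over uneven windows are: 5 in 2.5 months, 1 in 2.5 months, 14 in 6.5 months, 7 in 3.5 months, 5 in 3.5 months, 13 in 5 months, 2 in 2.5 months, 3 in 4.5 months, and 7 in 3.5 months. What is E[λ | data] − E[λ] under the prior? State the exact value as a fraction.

Total count: 5 + 1 + 14 + 7 + 5 + 13 + 2 + 3 + 7 = 57.
Total exposure: 2.5 + 2.5 + 6.5 + 3.5 + 3.5 + 5 + 2.5 + 4.5 + 3.5 = 34 months.
By Gamma–Poisson conjugacy, the posterior is Gamma(α + Σx, β + Σt) = Gamma(35 + 57, 16 + 34) = Gamma(92, 50).
Posterior mean = 92/50 = 46/25; prior mean = 35/16 = 35/16. Difference = 46/25 − 35/16 = -139/400.

-139/400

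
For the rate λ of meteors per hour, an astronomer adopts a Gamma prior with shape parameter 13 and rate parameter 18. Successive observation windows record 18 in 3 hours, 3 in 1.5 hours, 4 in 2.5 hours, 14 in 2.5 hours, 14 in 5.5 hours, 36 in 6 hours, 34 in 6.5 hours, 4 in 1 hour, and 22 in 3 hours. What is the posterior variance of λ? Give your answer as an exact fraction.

Total count: 18 + 3 + 4 + 14 + 14 + 36 + 34 + 4 + 22 = 149.
Total exposure: 3 + 1.5 + 2.5 + 2.5 + 5.5 + 6 + 6.5 + 1 + 3 = 31.5 hours.
The Gamma prior is conjugate for the Poisson rate, so λ | data ~ Gamma(13+149, 18+31.5) = Gamma(162, 99/2).
Posterior variance = α'/β'² = 162/(9801/4) = 8/121.

8/121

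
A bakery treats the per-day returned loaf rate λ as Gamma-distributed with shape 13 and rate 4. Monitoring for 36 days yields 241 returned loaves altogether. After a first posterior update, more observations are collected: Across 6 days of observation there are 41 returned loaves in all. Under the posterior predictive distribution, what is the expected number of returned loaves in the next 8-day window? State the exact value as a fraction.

1180/23

Total count 241 over total exposure 36 days.
After the first batch: Gamma(13 + 241, 4 + 36) = Gamma(254, 40).
Total count 41 over total exposure 6 days.
After the second batch: Gamma(254 + 41, 40 + 6) = Gamma(295, 46).
Predictive mean over an 8-day window = T·E[λ|data] = 8·295/46 = 1180/23.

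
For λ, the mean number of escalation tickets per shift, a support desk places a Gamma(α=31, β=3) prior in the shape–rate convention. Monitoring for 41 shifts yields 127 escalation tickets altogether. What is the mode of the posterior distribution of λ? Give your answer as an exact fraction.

Total count 127 over total exposure 41 shifts.
Gamma(α, β) with Poisson data over total exposure Σt gives posterior Gamma(α+Σx, β+Σt) = Gamma(158, 44).
Posterior mode = (α'−1)/β' = 157/44.

157/44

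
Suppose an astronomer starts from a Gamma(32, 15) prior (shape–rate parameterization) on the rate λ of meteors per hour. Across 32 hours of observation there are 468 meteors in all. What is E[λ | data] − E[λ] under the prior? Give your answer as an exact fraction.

5996/705

Total count 468 over total exposure 32 hours.
By Gamma–Poisson conjugacy, the posterior is Gamma(α + Σx, β + Σt) = Gamma(32 + 468, 15 + 32) = Gamma(500, 47).
Posterior mean = 500/47 = 500/47; prior mean = 32/15 = 32/15. Difference = 500/47 − 32/15 = 5996/705.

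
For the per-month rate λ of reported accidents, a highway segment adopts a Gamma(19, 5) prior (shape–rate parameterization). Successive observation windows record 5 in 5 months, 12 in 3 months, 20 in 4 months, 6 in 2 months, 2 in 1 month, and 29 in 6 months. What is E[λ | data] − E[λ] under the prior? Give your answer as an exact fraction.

-29/130

Total count: 5 + 12 + 20 + 6 + 2 + 29 = 74.
Total exposure: 5 + 3 + 4 + 2 + 1 + 6 = 21 months.
By Gamma–Poisson conjugacy, the posterior is Gamma(α + Σx, β + Σt) = Gamma(19 + 74, 5 + 21) = Gamma(93, 26).
Posterior mean = 93/26 = 93/26; prior mean = 19/5 = 19/5. Difference = 93/26 − 19/5 = -29/130.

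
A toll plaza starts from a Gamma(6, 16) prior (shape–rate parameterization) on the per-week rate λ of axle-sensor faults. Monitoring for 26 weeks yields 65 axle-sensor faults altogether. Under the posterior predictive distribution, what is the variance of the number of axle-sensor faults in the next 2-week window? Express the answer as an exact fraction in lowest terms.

Total count 65 over total exposure 26 weeks.
The Gamma prior is conjugate for the Poisson rate, so λ | data ~ Gamma(6+65, 16+26) = Gamma(71, 42).
The posterior predictive for a window of length T is Negative Binomial with variance T·α'·(β'+T)/β'² = 2·71·44/1764 = 1562/441.

1562/441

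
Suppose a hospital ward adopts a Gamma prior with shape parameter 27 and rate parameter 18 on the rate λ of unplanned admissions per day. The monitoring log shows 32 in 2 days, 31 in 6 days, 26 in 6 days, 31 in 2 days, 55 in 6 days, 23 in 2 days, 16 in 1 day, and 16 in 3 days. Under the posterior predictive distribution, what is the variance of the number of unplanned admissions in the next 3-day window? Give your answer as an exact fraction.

Total count: 32 + 31 + 26 + 31 + 55 + 23 + 16 + 16 = 230.
Total exposure: 2 + 6 + 6 + 2 + 6 + 2 + 1 + 3 = 28 days.
The Gamma prior is conjugate for the Poisson rate, so λ | data ~ Gamma(27+230, 18+28) = Gamma(257, 46).
The posterior predictive for a window of length T is Negative Binomial with variance T·α'·(β'+T)/β'² = 3·257·49/2116 = 37779/2116.

37779/2116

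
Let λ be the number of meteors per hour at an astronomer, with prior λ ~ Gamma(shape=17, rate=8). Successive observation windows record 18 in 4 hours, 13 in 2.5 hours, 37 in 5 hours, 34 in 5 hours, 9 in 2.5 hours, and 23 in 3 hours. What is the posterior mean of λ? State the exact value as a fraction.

151/30

Total count: 18 + 13 + 37 + 34 + 9 + 23 = 134.
Total exposure: 4 + 2.5 + 5 + 5 + 2.5 + 3 = 22 hours.
Conjugate update: add total count to the shape and total exposure to the rate, giving Gamma(151, 30).
Posterior mean = α'/β' = 151/30.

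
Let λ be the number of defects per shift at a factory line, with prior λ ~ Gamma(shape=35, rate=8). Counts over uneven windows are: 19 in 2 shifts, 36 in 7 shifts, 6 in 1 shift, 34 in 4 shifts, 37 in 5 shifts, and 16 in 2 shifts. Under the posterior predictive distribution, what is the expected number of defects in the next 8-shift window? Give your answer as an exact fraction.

Total count: 19 + 36 + 6 + 34 + 37 + 16 = 148.
Total exposure: 2 + 7 + 1 + 4 + 5 + 2 = 21 shifts.
By Gamma–Poisson conjugacy, the posterior is Gamma(α + Σx, β + Σt) = Gamma(35 + 148, 8 + 21) = Gamma(183, 29).
Predictive mean over an 8-shift window = T·E[λ|data] = 8·183/29 = 1464/29.

1464/29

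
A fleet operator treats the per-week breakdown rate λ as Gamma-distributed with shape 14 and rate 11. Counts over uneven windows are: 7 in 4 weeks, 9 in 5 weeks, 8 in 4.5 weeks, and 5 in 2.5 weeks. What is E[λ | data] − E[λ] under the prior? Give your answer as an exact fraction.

95/297

Total count: 7 + 9 + 8 + 5 = 29.
Total exposure: 4 + 5 + 4.5 + 2.5 = 16 weeks.
Gamma(α, β) with Poisson data over total exposure Σt gives posterior Gamma(α+Σx, β+Σt) = Gamma(43, 27).
Posterior mean = 43/27 = 43/27; prior mean = 14/11 = 14/11. Difference = 43/27 − 14/11 = 95/297.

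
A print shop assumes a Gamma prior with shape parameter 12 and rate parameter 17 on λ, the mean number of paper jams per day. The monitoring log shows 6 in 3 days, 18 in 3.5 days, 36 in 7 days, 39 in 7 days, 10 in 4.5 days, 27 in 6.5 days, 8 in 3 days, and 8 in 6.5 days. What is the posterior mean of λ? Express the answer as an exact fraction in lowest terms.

Total count: 6 + 18 + 36 + 39 + 10 + 27 + 8 + 8 = 152.
Total exposure: 3 + 3.5 + 7 + 7 + 4.5 + 6.5 + 3 + 6.5 = 41 days.
By Gamma–Poisson conjugacy, the posterior is Gamma(α + Σx, β + Σt) = Gamma(12 + 152, 17 + 41) = Gamma(164, 58).
Posterior mean = α'/β' = 164/58 = 82/29.

82/29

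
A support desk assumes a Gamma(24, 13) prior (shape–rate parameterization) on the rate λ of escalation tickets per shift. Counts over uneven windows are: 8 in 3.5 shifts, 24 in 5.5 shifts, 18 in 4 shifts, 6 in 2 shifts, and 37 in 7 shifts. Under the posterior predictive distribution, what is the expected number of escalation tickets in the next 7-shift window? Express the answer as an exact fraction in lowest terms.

117/5

Total count: 8 + 24 + 18 + 6 + 37 = 93.
Total exposure: 3.5 + 5.5 + 4 + 2 + 7 = 22 shifts.
The Gamma prior is conjugate for the Poisson rate, so λ | data ~ Gamma(24+93, 13+22) = Gamma(117, 35).
Predictive mean over a 7-shift window = T·E[λ|data] = 7·117/35 = 117/5.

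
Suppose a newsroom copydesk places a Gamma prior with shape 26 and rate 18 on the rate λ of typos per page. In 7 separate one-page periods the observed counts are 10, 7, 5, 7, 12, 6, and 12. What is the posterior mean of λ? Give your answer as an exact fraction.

17/5

Total count: 10 + 7 + 5 + 7 + 12 + 6 + 12 = 59.
Total exposure: 7 pages.
Gamma(α, β) with Poisson data over total exposure Σt gives posterior Gamma(α+Σx, β+Σt) = Gamma(85, 25).
Posterior mean = α'/β' = 85/25 = 17/5.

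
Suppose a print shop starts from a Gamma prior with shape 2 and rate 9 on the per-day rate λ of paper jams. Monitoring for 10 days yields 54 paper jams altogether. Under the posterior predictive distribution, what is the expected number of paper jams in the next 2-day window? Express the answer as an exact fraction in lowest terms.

Total count 54 over total exposure 10 days.
Conjugate update: add total count to the shape and total exposure to the rate, giving Gamma(56, 19).
Predictive mean over a 2-day window = T·E[λ|data] = 2·56/19 = 112/19.

112/19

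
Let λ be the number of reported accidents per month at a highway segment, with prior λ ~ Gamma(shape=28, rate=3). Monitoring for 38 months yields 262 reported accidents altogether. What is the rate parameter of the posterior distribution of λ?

41

Total count 262 over total exposure 38 months.
By Gamma–Poisson conjugacy, the posterior is Gamma(α + Σx, β + Σt) = Gamma(28 + 262, 3 + 38) = Gamma(290, 41).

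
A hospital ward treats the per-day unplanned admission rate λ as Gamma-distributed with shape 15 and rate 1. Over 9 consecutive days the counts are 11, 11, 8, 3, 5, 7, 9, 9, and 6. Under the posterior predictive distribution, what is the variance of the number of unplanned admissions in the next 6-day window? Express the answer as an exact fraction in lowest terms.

Total count: 11 + 11 + 8 + 3 + 5 + 7 + 9 + 9 + 6 = 69.
Total exposure: 9 days.
The Gamma prior is conjugate for the Poisson rate, so λ | data ~ Gamma(15+69, 1+9) = Gamma(84, 10).
The posterior predictive for a window of length T is Negative Binomial with variance T·α'·(β'+T)/β'² = 6·84·16/100 = 2016/25.

2016/25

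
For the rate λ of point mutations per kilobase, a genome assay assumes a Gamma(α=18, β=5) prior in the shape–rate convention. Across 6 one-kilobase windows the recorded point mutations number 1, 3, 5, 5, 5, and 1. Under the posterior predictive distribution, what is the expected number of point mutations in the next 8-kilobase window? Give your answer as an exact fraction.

304/11

Total count: 1 + 3 + 5 + 5 + 5 + 1 = 20.
Total exposure: 6 kilobases.
Posterior: α' = 18 + 20 = 38, β' = 5 + 6 = 11.
Predictive mean over an 8-kilobase window = T·E[λ|data] = 8·38/11 = 304/11.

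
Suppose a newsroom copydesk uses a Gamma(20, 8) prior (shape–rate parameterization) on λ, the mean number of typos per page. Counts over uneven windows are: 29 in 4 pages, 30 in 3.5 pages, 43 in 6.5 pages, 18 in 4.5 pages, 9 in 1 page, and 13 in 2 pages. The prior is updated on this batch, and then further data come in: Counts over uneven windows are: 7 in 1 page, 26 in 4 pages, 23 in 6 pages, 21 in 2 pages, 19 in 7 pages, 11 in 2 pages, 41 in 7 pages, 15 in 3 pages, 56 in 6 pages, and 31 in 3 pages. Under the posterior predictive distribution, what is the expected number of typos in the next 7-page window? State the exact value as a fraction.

Total count: 29 + 30 + 43 + 18 + 9 + 13 = 142.
Total exposure: 4 + 3.5 + 6.5 + 4.5 + 1 + 2 = 21.5 pages.
After the first batch: Gamma(20 + 142, 8 + 21.5) = Gamma(162, 59/2).
Total count: 7 + 26 + 23 + 21 + 19 + 11 + 41 + 15 + 56 + 31 = 250.
Total exposure: 1 + 4 + 6 + 2 + 7 + 2 + 7 + 3 + 6 + 3 = 41 pages.
After the second batch: Gamma(162 + 250, 59/2 + 41) = Gamma(412, 141/2).
Predictive mean over a 7-page window = T·E[λ|data] = 7·412/(141/2) = 5768/141.

5768/141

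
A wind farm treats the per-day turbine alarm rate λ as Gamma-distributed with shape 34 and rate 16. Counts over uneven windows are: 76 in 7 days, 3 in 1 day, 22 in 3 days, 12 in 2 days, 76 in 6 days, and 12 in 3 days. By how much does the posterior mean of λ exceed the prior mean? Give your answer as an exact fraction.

617/152

Total count: 76 + 3 + 22 + 12 + 76 + 12 = 201.
Total exposure: 7 + 1 + 3 + 2 + 6 + 3 = 22 days.
By Gamma–Poisson conjugacy, the posterior is Gamma(α + Σx, β + Σt) = Gamma(34 + 201, 16 + 22) = Gamma(235, 38).
Posterior mean = 235/38 = 235/38; prior mean = 34/16 = 17/8. Difference = 235/38 − 17/8 = 617/152.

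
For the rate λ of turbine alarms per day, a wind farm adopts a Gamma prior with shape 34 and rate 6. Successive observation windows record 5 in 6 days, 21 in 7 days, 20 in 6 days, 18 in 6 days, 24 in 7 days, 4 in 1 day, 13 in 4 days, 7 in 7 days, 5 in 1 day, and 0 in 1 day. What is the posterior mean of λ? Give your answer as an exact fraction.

151/52

Total count: 5 + 21 + 20 + 18 + 24 + 4 + 13 + 7 + 5 + 0 = 117.
Total exposure: 6 + 7 + 6 + 6 + 7 + 1 + 4 + 7 + 1 + 1 = 46 days.
The Gamma prior is conjugate for the Poisson rate, so λ | data ~ Gamma(34+117, 6+46) = Gamma(151, 52).
Posterior mean = α'/β' = 151/52.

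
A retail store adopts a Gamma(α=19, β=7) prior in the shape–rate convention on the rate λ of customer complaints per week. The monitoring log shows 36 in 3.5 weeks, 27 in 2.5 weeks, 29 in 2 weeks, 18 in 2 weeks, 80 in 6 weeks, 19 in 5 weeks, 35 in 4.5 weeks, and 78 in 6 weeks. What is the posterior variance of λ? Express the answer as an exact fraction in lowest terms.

Total count: 36 + 27 + 29 + 18 + 80 + 19 + 35 + 78 = 322.
Total exposure: 3.5 + 2.5 + 2 + 2 + 6 + 5 + 4.5 + 6 = 31.5 weeks.
Gamma(α, β) with Poisson data over total exposure Σt gives posterior Gamma(α+Σx, β+Σt) = Gamma(341, 77/2).
Posterior variance = α'/β'² = 341/(5929/4) = 124/539.

124/539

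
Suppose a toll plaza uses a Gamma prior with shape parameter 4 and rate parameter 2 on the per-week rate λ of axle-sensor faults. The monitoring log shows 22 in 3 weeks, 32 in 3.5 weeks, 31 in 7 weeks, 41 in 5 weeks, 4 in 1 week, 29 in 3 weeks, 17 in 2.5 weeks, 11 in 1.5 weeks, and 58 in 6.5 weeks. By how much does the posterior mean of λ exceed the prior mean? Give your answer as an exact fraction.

179/35

Total count: 22 + 32 + 31 + 41 + 4 + 29 + 17 + 11 + 58 = 245.
Total exposure: 3 + 3.5 + 7 + 5 + 1 + 3 + 2.5 + 1.5 + 6.5 = 33 weeks.
The Gamma prior is conjugate for the Poisson rate, so λ | data ~ Gamma(4+245, 2+33) = Gamma(249, 35).
Posterior mean = 249/35 = 249/35; prior mean = 4/2 = 2. Difference = 249/35 − 2 = 179/35.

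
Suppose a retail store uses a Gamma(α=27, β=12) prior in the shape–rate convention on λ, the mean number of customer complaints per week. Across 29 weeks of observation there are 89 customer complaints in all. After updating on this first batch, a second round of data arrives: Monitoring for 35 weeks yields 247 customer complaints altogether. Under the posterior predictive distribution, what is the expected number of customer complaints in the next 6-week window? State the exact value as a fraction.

1089/38

Total count 89 over total exposure 29 weeks.
After the first batch: Gamma(27 + 89, 12 + 29) = Gamma(116, 41).
Total count 247 over total exposure 35 weeks.
After the second batch: Gamma(116 + 247, 41 + 35) = Gamma(363, 76).
Predictive mean over a 6-week window = T·E[λ|data] = 6·363/76 = 1089/38.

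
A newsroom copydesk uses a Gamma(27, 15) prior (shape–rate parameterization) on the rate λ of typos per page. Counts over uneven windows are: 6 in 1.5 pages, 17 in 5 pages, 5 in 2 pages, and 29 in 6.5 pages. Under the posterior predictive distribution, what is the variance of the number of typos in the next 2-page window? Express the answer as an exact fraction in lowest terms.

Total count: 6 + 17 + 5 + 29 = 57.
Total exposure: 1.5 + 5 + 2 + 6.5 = 15 pages.
Gamma(α, β) with Poisson data over total exposure Σt gives posterior Gamma(α+Σx, β+Σt) = Gamma(84, 30).
The posterior predictive for a window of length T is Negative Binomial with variance T·α'·(β'+T)/β'² = 2·84·32/900 = 448/75.

448/75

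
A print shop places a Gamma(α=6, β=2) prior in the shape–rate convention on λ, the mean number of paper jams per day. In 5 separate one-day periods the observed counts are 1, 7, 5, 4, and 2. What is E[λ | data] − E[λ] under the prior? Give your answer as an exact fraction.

4/7

Total count: 1 + 7 + 5 + 4 + 2 = 19.
Total exposure: 5 days.
Gamma(α, β) with Poisson data over total exposure Σt gives posterior Gamma(α+Σx, β+Σt) = Gamma(25, 7).
Posterior mean = 25/7 = 25/7; prior mean = 6/2 = 3. Difference = 25/7 − 3 = 4/7.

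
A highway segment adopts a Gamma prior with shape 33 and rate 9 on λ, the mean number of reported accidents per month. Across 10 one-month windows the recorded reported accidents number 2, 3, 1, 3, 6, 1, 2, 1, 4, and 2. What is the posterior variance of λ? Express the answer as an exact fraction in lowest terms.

58/361

Total count: 2 + 3 + 1 + 3 + 6 + 1 + 2 + 1 + 4 + 2 = 25.
Total exposure: 10 months.
Conjugate update: add total count to the shape and total exposure to the rate, giving Gamma(58, 19).
Posterior variance = α'/β'² = 58/361.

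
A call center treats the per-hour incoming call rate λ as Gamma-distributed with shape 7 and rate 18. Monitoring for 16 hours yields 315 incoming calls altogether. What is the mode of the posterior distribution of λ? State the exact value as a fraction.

321/34

Total count 315 over total exposure 16 hours.
The Gamma prior is conjugate for the Poisson rate, so λ | data ~ Gamma(7+315, 18+16) = Gamma(322, 34).
Posterior mode = (α'−1)/β' = 321/34.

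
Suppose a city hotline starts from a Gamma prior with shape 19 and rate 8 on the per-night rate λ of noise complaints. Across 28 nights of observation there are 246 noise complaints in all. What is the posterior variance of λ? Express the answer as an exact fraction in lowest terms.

Total count 246 over total exposure 28 nights.
Posterior: α' = 19 + 246 = 265, β' = 8 + 28 = 36.
Posterior variance = α'/β'² = 265/1296.

265/1296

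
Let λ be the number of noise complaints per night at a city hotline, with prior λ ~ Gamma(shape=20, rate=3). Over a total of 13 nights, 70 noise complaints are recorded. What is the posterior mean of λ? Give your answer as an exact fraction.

Total count 70 over total exposure 13 nights.
Conjugate update: add total count to the shape and total exposure to the rate, giving Gamma(90, 16).
Posterior mean = α'/β' = 90/16 = 45/8.

45/8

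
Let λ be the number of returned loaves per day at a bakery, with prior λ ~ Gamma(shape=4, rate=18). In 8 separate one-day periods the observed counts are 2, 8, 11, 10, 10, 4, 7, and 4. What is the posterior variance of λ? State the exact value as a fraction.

Total count: 2 + 8 + 11 + 10 + 10 + 4 + 7 + 4 = 56.
Total exposure: 8 days.
The Gamma prior is conjugate for the Poisson rate, so λ | data ~ Gamma(4+56, 18+8) = Gamma(60, 26).
Posterior variance = α'/β'² = 60/676 = 15/169.

15/169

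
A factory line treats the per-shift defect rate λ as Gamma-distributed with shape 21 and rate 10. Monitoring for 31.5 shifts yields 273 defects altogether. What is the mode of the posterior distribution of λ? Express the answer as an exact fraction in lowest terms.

586/83

Total count 273 over total exposure 31.5 shifts.
Gamma(α, β) with Poisson data over total exposure Σt gives posterior Gamma(α+Σx, β+Σt) = Gamma(294, 83/2).
Posterior mode = (α'−1)/β' = 293/(83/2) = 586/83.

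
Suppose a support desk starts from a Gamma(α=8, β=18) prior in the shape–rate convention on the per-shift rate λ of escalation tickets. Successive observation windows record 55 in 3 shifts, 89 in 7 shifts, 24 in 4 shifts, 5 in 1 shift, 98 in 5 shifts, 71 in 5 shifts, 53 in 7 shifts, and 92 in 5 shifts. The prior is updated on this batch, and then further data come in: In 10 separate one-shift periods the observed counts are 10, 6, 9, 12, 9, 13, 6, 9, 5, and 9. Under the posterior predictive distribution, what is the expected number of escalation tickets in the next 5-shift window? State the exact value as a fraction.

Total count: 55 + 89 + 24 + 5 + 98 + 71 + 53 + 92 = 487.
Total exposure: 3 + 7 + 4 + 1 + 5 + 5 + 7 + 5 = 37 shifts.
After the first batch: Gamma(8 + 487, 18 + 37) = Gamma(495, 55).
Total count: 10 + 6 + 9 + 12 + 9 + 13 + 6 + 9 + 5 + 9 = 88.
Total exposure: 10 shifts.
After the second batch: Gamma(495 + 88, 55 + 10) = Gamma(583, 65).
Predictive mean over a 5-shift window = T·E[λ|data] = 5·583/65 = 583/13.

583/13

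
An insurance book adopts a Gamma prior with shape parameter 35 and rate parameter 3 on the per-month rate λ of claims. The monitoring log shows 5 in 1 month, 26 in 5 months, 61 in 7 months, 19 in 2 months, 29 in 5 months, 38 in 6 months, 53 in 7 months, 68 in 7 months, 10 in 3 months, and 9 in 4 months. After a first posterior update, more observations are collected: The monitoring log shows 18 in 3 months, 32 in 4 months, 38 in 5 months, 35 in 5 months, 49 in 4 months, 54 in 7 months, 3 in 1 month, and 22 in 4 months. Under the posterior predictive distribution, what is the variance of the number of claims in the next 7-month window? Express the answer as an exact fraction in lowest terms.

380520/6889

Total count: 5 + 26 + 61 + 19 + 29 + 38 + 53 + 68 + 10 + 9 = 318.
Total exposure: 1 + 5 + 7 + 2 + 5 + 6 + 7 + 7 + 3 + 4 = 47 months.
After the first batch: Gamma(35 + 318, 3 + 47) = Gamma(353, 50).
Total count: 18 + 32 + 38 + 35 + 49 + 54 + 3 + 22 = 251.
Total exposure: 3 + 4 + 5 + 5 + 4 + 7 + 1 + 4 = 33 months.
After the second batch: Gamma(353 + 251, 50 + 33) = Gamma(604, 83).
The posterior predictive for a window of length T is Negative Binomial with variance T·α'·(β'+T)/β'² = 7·604·90/6889 = 380520/6889.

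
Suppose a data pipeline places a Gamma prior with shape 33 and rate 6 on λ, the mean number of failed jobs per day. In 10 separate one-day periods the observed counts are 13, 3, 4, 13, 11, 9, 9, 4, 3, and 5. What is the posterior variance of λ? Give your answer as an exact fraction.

107/256

Total count: 13 + 3 + 4 + 13 + 11 + 9 + 9 + 4 + 3 + 5 = 74.
Total exposure: 10 days.
By Gamma–Poisson conjugacy, the posterior is Gamma(α + Σx, β + Σt) = Gamma(33 + 74, 6 + 10) = Gamma(107, 16).
Posterior variance = α'/β'² = 107/256.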